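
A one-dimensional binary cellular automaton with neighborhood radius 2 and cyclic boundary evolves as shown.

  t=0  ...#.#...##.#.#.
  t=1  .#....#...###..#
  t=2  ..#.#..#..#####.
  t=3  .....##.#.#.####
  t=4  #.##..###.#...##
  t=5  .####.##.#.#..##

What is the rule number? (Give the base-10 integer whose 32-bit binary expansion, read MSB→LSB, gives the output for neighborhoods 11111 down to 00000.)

  [31] ##### => #  t=2,i=12
  [30] ####. => #  t=2,i=13
  [29] ###.# => .  t=4,i=0
  [28] ###.. => #  t=1,i=12
  [27] ##.## => #  t=4,i=1
  [26] ##.#. => #  t=0,i=11
  [25] ##..# => #  t=1,i=13
  [24] ##... => #  t=2,i=15
  [23] #.### => .  t=3,i=12
  [22] #.##. => #  t=4,i=2
  [21] #.#.# => #  t=0,i=12
  [20] #.#.. => .  t=0,i=5
  [19] #..## => .  t=2,i=9
  [18] #..#. => #  t=1,i=14
  [17] #...# => .  t=0,i=7
  [16] #.... => .  t=0,i=0
  [15] .#### => .  t=2,i=11
  [14] .###. => #  t=1,i=11
  [13] .##.# => #  t=0,i=10
  [12] .##.. => #  t=4,i=3
  [11] .#.## => .  t=3,i=11
  [10] .#.#. => .  t=0,i=4
  [9] .#..# => #  t=2,i=5
  [8] .#... => #  t=0,i=6
  [7] ..### => #  t=1,i=10
  [6] ..##. => .  t=0,i=9
  [5] ..#.# => .  t=0,i=3
  [4] ..#.. => .  t=1,i=6
  [3] ...## => .  t=0,i=8
  [2] ...#. => .  t=0,i=2
  [1] ....# => #  t=0,i=1
  [0] ..... => #  t=3,i=2
  bits 11011111011001000111001110000011 = 3747902339

3747902339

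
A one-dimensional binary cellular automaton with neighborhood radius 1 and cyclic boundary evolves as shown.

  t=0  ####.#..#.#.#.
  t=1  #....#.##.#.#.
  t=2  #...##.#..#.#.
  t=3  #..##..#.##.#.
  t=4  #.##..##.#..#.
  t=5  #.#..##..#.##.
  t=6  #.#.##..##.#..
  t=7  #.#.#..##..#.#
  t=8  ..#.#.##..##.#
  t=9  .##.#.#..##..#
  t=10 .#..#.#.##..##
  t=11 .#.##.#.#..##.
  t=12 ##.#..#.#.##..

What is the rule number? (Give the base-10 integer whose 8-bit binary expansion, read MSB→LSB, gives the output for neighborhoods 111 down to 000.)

14

  ### -> .   bit 7 = 0  t=0,i=1
  ##. -> .   bit 6 = 0  t=0,i=3
  #.# -> .   bit 5 = 0  t=0,i=4
  #.. -> .   bit 4 = 0  t=0,i=6
  .## -> #   bit 3 = 1  t=0,i=0
  .#. -> #   bit 2 = 1  t=0,i=5
  ..# -> #   bit 1 = 1  t=0,i=7
  ... -> .   bit 0 = 0  t=1,i=2
  bits 00001110 = 14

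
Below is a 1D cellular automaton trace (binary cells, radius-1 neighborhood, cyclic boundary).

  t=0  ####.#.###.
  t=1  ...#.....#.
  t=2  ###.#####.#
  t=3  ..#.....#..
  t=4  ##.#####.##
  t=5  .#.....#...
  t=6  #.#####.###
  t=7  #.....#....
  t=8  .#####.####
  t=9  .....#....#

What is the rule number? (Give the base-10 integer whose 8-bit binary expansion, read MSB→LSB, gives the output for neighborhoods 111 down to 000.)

83

  [7] ### => .  t=0,i=1
  [6] ##. => #  t=0,i=3
  [5] #.# => .  t=0,i=4
  [4] #.. => #  t=1,i=4
  [3] .## => .  t=0,i=0
  [2] .#. => .  t=0,i=5
  [1] ..# => #  t=1,i=2
  [0] ... => #  t=1,i=0
  bits 01010011 = 83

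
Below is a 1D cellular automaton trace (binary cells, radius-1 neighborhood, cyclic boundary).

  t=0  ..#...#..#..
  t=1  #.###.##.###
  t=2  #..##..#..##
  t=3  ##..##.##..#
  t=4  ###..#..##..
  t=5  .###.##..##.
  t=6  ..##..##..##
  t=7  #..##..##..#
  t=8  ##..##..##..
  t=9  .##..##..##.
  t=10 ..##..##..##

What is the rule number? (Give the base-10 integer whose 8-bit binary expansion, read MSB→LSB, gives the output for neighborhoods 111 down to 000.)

213

  ### -> #   bit 7 = 1  t=1,i=3
  ##. -> #   bit 6 = 1  t=1,i=0
  #.# -> .   bit 5 = 0  t=1,i=1
  #.. -> #   bit 4 = 1  t=0,i=3
  .## -> .   bit 3 = 0  t=1,i=2
  .#. -> #   bit 2 = 1  t=0,i=2
  ..# -> .   bit 1 = 0  t=0,i=1
  ... -> #   bit 0 = 1  t=0,i=0
  bits 11010101 = 213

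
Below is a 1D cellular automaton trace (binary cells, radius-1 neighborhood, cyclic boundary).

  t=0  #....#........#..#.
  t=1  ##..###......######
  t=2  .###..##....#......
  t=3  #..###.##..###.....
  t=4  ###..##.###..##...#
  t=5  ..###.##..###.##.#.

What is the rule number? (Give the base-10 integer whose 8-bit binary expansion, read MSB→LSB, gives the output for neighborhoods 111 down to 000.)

  [7] ### => .  t=1,i=0
  [6] ##. => #  t=1,i=1
  [5] #.# => #  t=0,i=18
  [4] #.. => #  t=0,i=1
  [3] .## => .  t=1,i=4
  [2] .#. => #  t=0,i=0
  [1] ..# => #  t=0,i=4
  [0] ... => .  t=0,i=2
  bits 01110110 = 118

118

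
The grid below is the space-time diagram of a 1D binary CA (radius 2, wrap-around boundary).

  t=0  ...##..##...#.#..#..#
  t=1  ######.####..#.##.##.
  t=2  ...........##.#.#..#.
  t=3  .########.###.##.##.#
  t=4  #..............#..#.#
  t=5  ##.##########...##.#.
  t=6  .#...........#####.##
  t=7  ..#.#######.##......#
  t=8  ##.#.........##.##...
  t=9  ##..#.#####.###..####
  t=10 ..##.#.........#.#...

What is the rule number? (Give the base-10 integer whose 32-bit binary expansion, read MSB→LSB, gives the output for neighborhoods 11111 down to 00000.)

52838345

  ##### -> .   bit 31 = 0  t=1,i=2
  ####. -> .   bit 30 = 0  t=1,i=4
  ###.# -> .   bit 29 = 0  t=1,i=5
  ###.. -> .   bit 28 = 0  t=1,i=10
  ##.## -> .   bit 27 = 0  t=1,i=6
  ##.#. -> .   bit 26 = 0  t=2,i=13
  ##..# -> #   bit 25 = 1  t=0,i=5
  ##... -> #   bit 24 = 1  t=0,i=9
  #.### -> .   bit 23 = 0  t=1,i=0
  #.##. -> .   bit 22 = 0  t=1,i=15
  #.#.# -> #   bit 21 = 1  t=2,i=14
  #.#.. -> .   bit 20 = 0  t=0,i=14
  #..## -> .   bit 19 = 0  t=0,i=6
  #..#. -> #   bit 18 = 1  t=0,i=16
  #...# -> #   bit 17 = 1  t=0,i=1
  #.... -> .   bit 16 = 0  t=2,i=0
  .#### -> .   bit 15 = 0  t=1,i=1
  .###. -> .   bit 14 = 0  t=3,i=11
  .##.# -> #   bit 13 = 1  t=1,i=16
  .##.. -> #   bit 12 = 1  t=0,i=4
  .#.## -> #   bit 11 = 1  t=1,i=14
  .#.#. -> #   bit 10 = 1  t=0,i=13
  .#..# -> #   bit 9 = 1  t=0,i=15
  .#... -> #   bit 8 = 1  t=0,i=0
  ..### -> #   bit 7 = 1  t=6,i=13
  ..##. -> #   bit 6 = 1  t=0,i=3
  ..#.# -> .   bit 5 = 0  t=0,i=12
  ..#.. -> .   bit 4 = 0  t=0,i=17
  ...## -> #   bit 3 = 1  t=0,i=2
  ...#. -> .   bit 2 = 0  t=0,i=11
  ....# -> .   bit 1 = 0  t=2,i=9
  ..... -> #   bit 0 = 1  t=2,i=1
  bits 00000011001001100011111111001001 = 52838345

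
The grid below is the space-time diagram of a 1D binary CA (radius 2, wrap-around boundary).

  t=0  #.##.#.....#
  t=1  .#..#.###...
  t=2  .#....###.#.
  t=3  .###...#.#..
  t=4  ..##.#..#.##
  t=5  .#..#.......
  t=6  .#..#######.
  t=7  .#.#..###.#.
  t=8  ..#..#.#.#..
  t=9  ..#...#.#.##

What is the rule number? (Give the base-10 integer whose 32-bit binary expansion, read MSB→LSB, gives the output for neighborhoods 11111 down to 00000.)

2626372881

  ##### -> #   bit 31 = 1  t=6,i=6
  ####. -> .   bit 30 = 0  t=6,i=9
  ###.# -> .   bit 29 = 0  t=2,i=8
  ###.. -> #   bit 28 = 1  t=1,i=8
  ##.## -> #   bit 27 = 1  t=0,i=1
  ##.#. -> #   bit 26 = 1  t=0,i=4
  ##..# -> .   bit 25 = 0  t=4,i=0
  ##... -> .   bit 24 = 0  t=1,i=9
  #.### -> #   bit 23 = 1  t=1,i=6
  #.##. -> .   bit 22 = 0  t=0,i=2
  #.#.# -> .   bit 21 = 0  t=8,i=7
  #.#.. -> .   bit 20 = 0  t=0,i=5
  #..## -> #   bit 19 = 1  t=4,i=1
  #..#. -> .   bit 18 = 0  t=1,i=3
  #...# -> #   bit 17 = 1  t=3,i=5
  #.... -> #   bit 16 = 1  t=0,i=7
  .#### -> .   bit 15 = 0  t=6,i=5
  .###. -> #   bit 14 = 1  t=1,i=7
  .##.# -> .   bit 13 = 0  t=0,i=0
  .##.. -> .   bit 12 = 0  t=4,i=11
  .#.## -> .   bit 11 = 0  t=1,i=5
  .#.#. -> #   bit 10 = 1  t=3,i=8
  .#..# -> .   bit 9 = 0  t=1,i=2
  .#... -> #   bit 8 = 1  t=0,i=6
  ..### -> .   bit 7 = 0  t=2,i=6
  ..##. -> .   bit 6 = 0  t=0,i=11
  ..#.# -> .   bit 5 = 0  t=1,i=4
  ..#.. -> #   bit 4 = 1  t=1,i=1
  ...## -> .   bit 3 = 0  t=0,i=10
  ...#. -> .   bit 2 = 0  t=1,i=0
  ....# -> .   bit 1 = 0  t=0,i=9
  ..... -> #   bit 0 = 1  t=0,i=8
  bits 10011100100010110100010100010001 = 2626372881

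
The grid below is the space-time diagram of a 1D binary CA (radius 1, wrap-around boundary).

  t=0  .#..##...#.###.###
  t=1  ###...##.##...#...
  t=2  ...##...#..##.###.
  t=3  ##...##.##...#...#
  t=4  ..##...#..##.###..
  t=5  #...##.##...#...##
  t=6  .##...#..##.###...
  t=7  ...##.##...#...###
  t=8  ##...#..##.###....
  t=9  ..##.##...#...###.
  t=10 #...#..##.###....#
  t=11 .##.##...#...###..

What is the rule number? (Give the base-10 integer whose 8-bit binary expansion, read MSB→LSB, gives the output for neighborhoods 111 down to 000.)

  [7] ### => .  t=0,i=12
  [6] ##. => .  t=0,i=5
  [5] #.# => #  t=0,i=0
  [4] #.. => #  t=0,i=2
  [3] .## => .  t=0,i=4
  [2] .#. => #  t=0,i=1
  [1] ..# => .  t=0,i=3
  [0] ... => #  t=0,i=7
  bits 00110101 = 53

53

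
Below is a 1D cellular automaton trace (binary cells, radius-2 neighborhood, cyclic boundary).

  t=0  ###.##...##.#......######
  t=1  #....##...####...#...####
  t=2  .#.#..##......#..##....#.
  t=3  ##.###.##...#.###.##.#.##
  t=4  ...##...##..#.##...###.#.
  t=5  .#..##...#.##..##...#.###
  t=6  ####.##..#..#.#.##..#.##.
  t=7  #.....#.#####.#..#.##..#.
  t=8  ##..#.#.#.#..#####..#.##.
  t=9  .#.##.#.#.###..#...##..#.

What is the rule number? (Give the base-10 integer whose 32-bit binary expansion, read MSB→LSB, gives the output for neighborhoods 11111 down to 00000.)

2243719986

  ##### -> #   bit 31 = 1  t=0,i=0
  ####. -> .   bit 30 = 0  t=0,i=1
  ###.# -> .   bit 29 = 0  t=0,i=2
  ###.. -> .   bit 28 = 0  t=1,i=0
  ##.## -> .   bit 27 = 0  t=0,i=3
  ##.#. -> #   bit 26 = 1  t=0,i=11
  ##..# -> .   bit 25 = 0  t=4,i=10
  ##... -> #   bit 24 = 1  t=0,i=6
  #.### -> #   bit 23 = 1  t=3,i=3
  #.##. -> .   bit 22 = 0  t=0,i=4
  #.#.# -> #   bit 21 = 1  t=3,i=21
  #.#.. -> #   bit 20 = 1  t=0,i=12
  #..## -> #   bit 19 = 1  t=2,i=5
  #..#. -> #   bit 18 = 1  t=2,i=0
  #...# -> .   bit 17 = 0  t=0,i=7
  #.... -> .   bit 16 = 0  t=0,i=14
  .#### -> .   bit 15 = 0  t=0,i=20
  .###. -> #   bit 14 = 1  t=3,i=4
  .##.# -> #   bit 13 = 1  t=0,i=10
  .##.. -> #   bit 12 = 1  t=0,i=5
  .#.## -> .   bit 11 = 0  t=3,i=13
  .#.#. -> .   bit 10 = 0  t=2,i=2
  .#..# -> #   bit 9 = 1  t=2,i=4
  .#... -> #   bit 8 = 1  t=0,i=13
  ..### -> .   bit 7 = 0  t=0,i=19
  ..##. -> .   bit 6 = 0  t=0,i=9
  ..#.# -> #   bit 5 = 1  t=2,i=1
  ..#.. -> #   bit 4 = 1  t=1,i=17
  ...## -> .   bit 3 = 0  t=0,i=8
  ...#. -> .   bit 2 = 0  t=1,i=16
  ....# -> #   bit 1 = 1  t=0,i=17
  ..... -> .   bit 0 = 0  t=0,i=15
  bits 10000101101111000111001100110010 = 2243719986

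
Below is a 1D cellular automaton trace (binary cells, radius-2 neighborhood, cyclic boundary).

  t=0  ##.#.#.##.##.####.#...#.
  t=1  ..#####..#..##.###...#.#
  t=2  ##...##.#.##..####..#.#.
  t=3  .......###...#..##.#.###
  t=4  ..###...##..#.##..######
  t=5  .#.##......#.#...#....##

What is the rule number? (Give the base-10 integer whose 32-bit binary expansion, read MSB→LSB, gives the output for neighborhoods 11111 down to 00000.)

  ##### -> .   bit 31 = 0  t=1,i=4
  ####. -> #   bit 30 = 1  t=0,i=15
  ###.# -> #   bit 29 = 1  t=0,i=16
  ###.. -> #   bit 28 = 1  t=1,i=6
  ##.## -> #   bit 27 = 1  t=0,i=9
  ##.#. -> #   bit 26 = 1  t=0,i=2
  ##..# -> .   bit 25 = 0  t=1,i=7
  ##... -> .   bit 24 = 0  t=1,i=18
  #.### -> #   bit 23 = 1  t=0,i=13
  #.##. -> .   bit 22 = 0  t=0,i=0
  #.#.# -> #   bit 21 = 1  t=0,i=3
  #.#.. -> .   bit 20 = 0  t=0,i=18
  #..## -> #   bit 19 = 1  t=1,i=1
  #..#. -> #   bit 18 = 1  t=1,i=8
  #...# -> .   bit 17 = 0  t=0,i=20
  #.... -> .   bit 16 = 0  t=3,i=1
  .#### -> .   bit 15 = 0  t=0,i=14
  .###. -> #   bit 14 = 1  t=1,i=16
  .##.# -> .   bit 13 = 0  t=0,i=1
  .##.. -> .   bit 12 = 0  t=2,i=1
  .#.## -> #   bit 11 = 1  t=0,i=6
  .#.#. -> #   bit 10 = 1  t=0,i=4
  .#..# -> #   bit 9 = 1  t=1,i=0
  .#... -> .   bit 8 = 0  t=0,i=19
  ..### -> .   bit 7 = 0  t=1,i=2
  ..##. -> .   bit 6 = 0  t=1,i=12
  ..#.# -> .   bit 5 = 0  t=0,i=22
  ..#.. -> .   bit 4 = 0  t=1,i=9
  ...## -> .   bit 3 = 0  t=2,i=4
  ...#. -> #   bit 2 = 1  t=0,i=21
  ....# -> .   bit 1 = 0  t=3,i=5
  ..... -> #   bit 0 = 1  t=3,i=2
  bits 01111100101011000100111000000101 = 2091666949

2091666949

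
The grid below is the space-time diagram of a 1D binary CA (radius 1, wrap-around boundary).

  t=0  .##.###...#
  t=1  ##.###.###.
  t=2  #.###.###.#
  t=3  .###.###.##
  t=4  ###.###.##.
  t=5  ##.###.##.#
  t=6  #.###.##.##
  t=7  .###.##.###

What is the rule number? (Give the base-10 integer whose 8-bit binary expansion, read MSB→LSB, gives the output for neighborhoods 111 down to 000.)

187

  nb ###: next=#  (t=0,i=5, bit7=1)
  nb ##.: next=.  (t=0,i=2, bit6=0)
  nb #.#: next=#  (t=0,i=0, bit5=1)
  nb #..: next=#  (t=0,i=7, bit4=1)
  nb .##: next=#  (t=0,i=1, bit3=1)
  nb .#.: next=.  (t=0,i=10, bit2=0)
  nb ..#: next=#  (t=0,i=9, bit1=1)
  nb ...: next=#  (t=0,i=8, bit0=1)
  bits 10111011 = 187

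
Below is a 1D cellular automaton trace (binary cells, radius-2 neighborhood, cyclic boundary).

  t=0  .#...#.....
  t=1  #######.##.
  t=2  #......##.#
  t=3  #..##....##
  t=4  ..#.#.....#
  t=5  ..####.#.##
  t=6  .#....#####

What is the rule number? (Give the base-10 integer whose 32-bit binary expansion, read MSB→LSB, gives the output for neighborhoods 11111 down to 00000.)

  [31] ##### => .  t=1,i=2
  [30] ####. => .  t=1,i=5
  [29] ###.# => .  t=1,i=6
  [28] ###.. => .  t=3,i=0
  [27] ##.## => #  t=1,i=7
  [26] ##.#. => #  t=5,i=6
  [25] ##..# => .  t=3,i=1
  [24] ##... => .  t=2,i=1
  [23] #.### => #  t=1,i=0
  [22] #.##. => #  t=1,i=8
  [21] #.#.# => #  t=5,i=7
  [20] #.#.. => #  t=4,i=4
  [19] #..## => #  t=3,i=2
  [18] #..#. => .  t=4,i=1
  [17] #...# => #  t=0,i=3
  [16] #.... => .  t=0,i=7
  [15] .#### => .  t=1,i=1
  [14] .###. => #  t=3,i=10
  [13] .##.# => .  t=1,i=9
  [12] .##.. => #  t=2,i=0
  [11] .#.## => #  t=5,i=8
  [10] .#.#. => #  t=4,i=3
  [9] .#..# => .  t=4,i=0
  [8] .#... => #  t=0,i=2
  [7] ..### => .  t=3,i=9
  [6] ..##. => .  t=2,i=7
  [5] ..#.# => #  t=4,i=2
  [4] ..#.. => #  t=0,i=1
  [3] ...## => .  t=2,i=6
  [2] ...#. => #  t=0,i=0
  [1] ....# => .  t=0,i=10
  [0] ..... => #  t=0,i=8
  bits 00001100111110100101110100110101 = 217734453

217734453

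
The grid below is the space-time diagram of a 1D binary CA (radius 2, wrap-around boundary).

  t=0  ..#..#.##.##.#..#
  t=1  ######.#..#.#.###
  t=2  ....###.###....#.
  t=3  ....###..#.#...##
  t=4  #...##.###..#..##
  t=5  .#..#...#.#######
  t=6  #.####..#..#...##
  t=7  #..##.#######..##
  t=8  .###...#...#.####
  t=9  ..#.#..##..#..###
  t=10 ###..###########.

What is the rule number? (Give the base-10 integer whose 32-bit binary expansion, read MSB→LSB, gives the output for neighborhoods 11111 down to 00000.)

1733088240

  ##### -> .   bit 31 = 0  t=1,i=0
  ####. -> #   bit 30 = 1  t=1,i=4
  ###.# -> #   bit 29 = 1  t=1,i=5
  ###.. -> .   bit 28 = 0  t=2,i=10
  ##.## -> .   bit 27 = 0  t=0,i=9
  ##.#. -> #   bit 26 = 1  t=0,i=12
  ##..# -> #   bit 25 = 1  t=3,i=7
  ##... -> #   bit 24 = 1  t=2,i=11
  #.### -> .   bit 23 = 0  t=1,i=14
  #.##. -> #   bit 22 = 1  t=0,i=7
  #.#.# -> .   bit 21 = 0  t=1,i=12
  #.#.. -> .   bit 20 = 0  t=0,i=13
  #..## -> #   bit 19 = 1  t=4,i=14
  #..#. -> #   bit 18 = 1  t=0,i=1
  #...# -> .   bit 17 = 0  t=3,i=13
  #.... -> .   bit 16 = 0  t=2,i=0
  .#### -> #   bit 15 = 1  t=1,i=15
  .###. -> #   bit 14 = 1  t=2,i=5
  .##.# -> .   bit 13 = 0  t=0,i=8
  .##.. -> #   bit 12 = 1  t=3,i=16
  .#.## -> .   bit 11 = 0  t=0,i=6
  .#.#. -> .   bit 10 = 0  t=1,i=11
  .#..# -> #   bit 9 = 1  t=0,i=0
  .#... -> #   bit 8 = 1  t=2,i=16
  ..### -> #   bit 7 = 1  t=2,i=4
  ..##. -> #   bit 6 = 1  t=3,i=15
  ..#.# -> #   bit 5 = 1  t=0,i=5
  ..#.. -> #   bit 4 = 1  t=0,i=2
  ...## -> .   bit 3 = 0  t=2,i=3
  ...#. -> .   bit 2 = 0  t=2,i=14
  ....# -> .   bit 1 = 0  t=2,i=2
  ..... -> .   bit 0 = 0  t=2,i=1
  bits 01100111010011001101001111110000 = 1733088240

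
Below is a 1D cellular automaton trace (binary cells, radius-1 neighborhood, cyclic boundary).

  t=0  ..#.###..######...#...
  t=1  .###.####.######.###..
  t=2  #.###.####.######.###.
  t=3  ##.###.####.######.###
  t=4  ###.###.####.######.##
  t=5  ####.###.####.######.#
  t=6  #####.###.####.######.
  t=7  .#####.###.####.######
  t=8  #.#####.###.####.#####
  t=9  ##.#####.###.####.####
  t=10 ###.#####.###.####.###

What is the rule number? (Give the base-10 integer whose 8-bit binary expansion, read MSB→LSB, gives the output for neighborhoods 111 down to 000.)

  [7] ### => #  t=0,i=5
  [6] ##. => #  t=0,i=6
  [5] #.# => #  t=0,i=3
  [4] #.. => #  t=0,i=7
  [3] .## => .  t=0,i=4
  [2] .#. => #  t=0,i=2
  [1] ..# => #  t=0,i=1
  [0] ... => .  t=0,i=0
  bits 11110110 = 246

246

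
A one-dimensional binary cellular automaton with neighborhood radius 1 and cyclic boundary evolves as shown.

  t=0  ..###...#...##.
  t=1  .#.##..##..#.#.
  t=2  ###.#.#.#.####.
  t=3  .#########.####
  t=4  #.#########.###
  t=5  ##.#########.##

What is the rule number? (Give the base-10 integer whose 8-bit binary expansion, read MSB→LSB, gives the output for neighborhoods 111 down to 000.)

  ### -> #   bit 7 = 1  t=0,i=3
  ##. -> #   bit 6 = 1  t=0,i=4
  #.# -> #   bit 5 = 1  t=1,i=2
  #.. -> .   bit 4 = 0  t=0,i=5
  .## -> .   bit 3 = 0  t=0,i=2
  .#. -> #   bit 2 = 1  t=0,i=8
  ..# -> #   bit 1 = 1  t=0,i=1
  ... -> .   bit 0 = 0  t=0,i=0
  bits 11100110 = 230

230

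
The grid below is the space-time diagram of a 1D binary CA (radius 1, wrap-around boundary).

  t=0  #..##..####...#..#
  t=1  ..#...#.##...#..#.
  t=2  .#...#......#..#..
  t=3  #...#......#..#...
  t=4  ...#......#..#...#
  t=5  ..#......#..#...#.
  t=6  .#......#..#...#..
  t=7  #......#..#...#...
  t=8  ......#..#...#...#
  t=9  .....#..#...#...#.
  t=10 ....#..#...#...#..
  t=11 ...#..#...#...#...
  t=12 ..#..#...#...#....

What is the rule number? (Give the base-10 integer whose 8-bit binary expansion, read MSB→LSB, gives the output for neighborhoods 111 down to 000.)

  ###|#  b7=1 t=0,i=8
  ##.|.  b6=0 t=0,i=0
  #.#|.  b5=0 t=1,i=7
  #..|.  b4=0 t=0,i=1
  .##|.  b3=0 t=0,i=3
  .#.|.  b2=0 t=0,i=14
  ..#|#  b1=1 t=0,i=2
  ...|.  b0=0 t=0,i=12
  bits 10000010 = 130

130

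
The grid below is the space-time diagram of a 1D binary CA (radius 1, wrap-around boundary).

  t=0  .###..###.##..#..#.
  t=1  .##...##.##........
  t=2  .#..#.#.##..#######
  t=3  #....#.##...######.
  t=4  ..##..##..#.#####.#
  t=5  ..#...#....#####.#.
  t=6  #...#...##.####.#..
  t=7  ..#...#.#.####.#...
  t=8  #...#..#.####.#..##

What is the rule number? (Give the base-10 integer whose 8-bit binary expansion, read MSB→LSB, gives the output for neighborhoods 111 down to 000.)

169

  ### -> #   bit 7 = 1  t=0,i=2
  ##. -> .   bit 6 = 0  t=0,i=3
  #.# -> #   bit 5 = 1  t=0,i=9
  #.. -> .   bit 4 = 0  t=0,i=4
  .## -> #   bit 3 = 1  t=0,i=1
  .#. -> .   bit 2 = 0  t=0,i=14
  ..# -> .   bit 1 = 0  t=0,i=0
  ... -> #   bit 0 = 1  t=1,i=4
  bits 10101001 = 169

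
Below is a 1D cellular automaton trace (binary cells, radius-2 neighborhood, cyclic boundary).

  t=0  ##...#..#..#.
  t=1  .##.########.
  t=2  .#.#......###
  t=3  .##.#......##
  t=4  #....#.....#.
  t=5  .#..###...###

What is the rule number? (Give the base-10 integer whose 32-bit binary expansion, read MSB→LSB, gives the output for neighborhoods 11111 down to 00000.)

2065979252

  nb #####: next=.  (t=1,i=6, bit31=0)
  nb ####.: next=#  (t=1,i=10, bit30=1)
  nb ###.#: next=#  (t=2,i=12, bit29=1)
  nb ###..: next=#  (t=1,i=11, bit28=1)
  nb ##.##: next=#  (t=1,i=3, bit27=1)
  nb ##.#.: next=.  (t=2,i=0, bit26=0)
  nb ##..#: next=#  (t=1,i=12, bit25=1)
  nb ##...: next=#  (t=0,i=2, bit24=1)
  nb #.###: next=.  (t=1,i=4, bit23=0)
  nb #.##.: next=.  (t=0,i=0, bit22=0)
  nb #.#.#: next=#  (t=2,i=1, bit21=1)
  nb #.#..: next=.  (t=2,i=3, bit20=0)
  nb #..##: next=.  (t=1,i=0, bit19=0)
  nb #..#.: next=#  (t=0,i=7, bit18=1)
  nb #...#: next=.  (t=0,i=3, bit17=0)
  nb #....: next=.  (t=2,i=5, bit16=0)
  nb .####: next=.  (t=1,i=5, bit15=0)
  nb .###.: next=#  (t=2,i=11, bit14=1)
  nb .##.#: next=.  (t=1,i=2, bit13=0)
  nb .##..: next=#  (t=0,i=1, bit12=1)
  nb .#.##: next=.  (t=0,i=12, bit11=0)
  nb .#.#.: next=#  (t=2,i=2, bit10=1)
  nb .#..#: next=#  (t=0,i=6, bit9=1)
  nb .#...: next=#  (t=2,i=4, bit8=1)
  nb ..###: next=.  (t=2,i=10, bit7=0)
  nb ..##.: next=#  (t=1,i=1, bit6=1)
  nb ..#.#: next=#  (t=0,i=11, bit5=1)
  nb ..#..: next=#  (t=0,i=5, bit4=1)
  nb ...##: next=.  (t=2,i=9, bit3=0)
  nb ...#.: next=#  (t=0,i=4, bit2=1)
  nb ....#: next=.  (t=2,i=8, bit1=0)
  nb .....: next=.  (t=2,i=6, bit0=0)
  bits 01111011001001000101011101110100 = 2065979252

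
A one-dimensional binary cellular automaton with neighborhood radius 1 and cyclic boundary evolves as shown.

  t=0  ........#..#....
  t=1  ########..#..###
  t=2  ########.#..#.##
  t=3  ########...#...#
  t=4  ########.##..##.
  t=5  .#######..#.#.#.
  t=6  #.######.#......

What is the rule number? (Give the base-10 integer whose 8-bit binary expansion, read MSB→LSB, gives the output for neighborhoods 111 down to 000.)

195

  nb ###: next=#  (t=1,i=0, bit7=1)
  nb ##.: next=#  (t=1,i=7, bit6=1)
  nb #.#: next=.  (t=2,i=8, bit5=0)
  nb #..: next=.  (t=0,i=9, bit4=0)
  nb .##: next=.  (t=1,i=13, bit3=0)
  nb .#.: next=.  (t=0,i=8, bit2=0)
  nb ..#: next=#  (t=0,i=7, bit1=1)
  nb ...: next=#  (t=0,i=0, bit0=1)
  bits 11000011 = 195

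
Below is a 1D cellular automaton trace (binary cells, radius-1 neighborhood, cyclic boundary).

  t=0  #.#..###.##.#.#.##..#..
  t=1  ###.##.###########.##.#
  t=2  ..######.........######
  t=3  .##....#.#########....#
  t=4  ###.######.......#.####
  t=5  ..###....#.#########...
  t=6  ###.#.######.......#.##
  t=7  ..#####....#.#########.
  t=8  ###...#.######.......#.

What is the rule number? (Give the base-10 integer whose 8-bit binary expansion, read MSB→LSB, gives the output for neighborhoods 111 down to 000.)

111

  nb ###: next=.  (t=0,i=6, bit7=0)
  nb ##.: next=#  (t=0,i=7, bit6=1)
  nb #.#: next=#  (t=0,i=1, bit5=1)
  nb #..: next=.  (t=0,i=3, bit4=0)
  nb .##: next=#  (t=0,i=5, bit3=1)
  nb .#.: next=#  (t=0,i=0, bit2=1)
  nb ..#: next=#  (t=0,i=4, bit1=1)
  nb ...: next=#  (t=2,i=9, bit0=1)
  bits 01101111 = 111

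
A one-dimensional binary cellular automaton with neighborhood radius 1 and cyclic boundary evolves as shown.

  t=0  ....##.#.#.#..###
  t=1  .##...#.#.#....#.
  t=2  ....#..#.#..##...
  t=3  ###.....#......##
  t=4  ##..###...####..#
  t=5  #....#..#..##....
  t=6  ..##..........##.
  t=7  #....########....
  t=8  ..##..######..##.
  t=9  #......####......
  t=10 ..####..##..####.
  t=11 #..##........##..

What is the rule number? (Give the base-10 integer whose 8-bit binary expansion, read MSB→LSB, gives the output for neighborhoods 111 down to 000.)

  nb ###: next=#  (t=0,i=15, bit7=1)
  nb ##.: next=.  (t=0,i=5, bit6=0)
  nb #.#: next=#  (t=0,i=6, bit5=1)
  nb #..: next=.  (t=0,i=0, bit4=0)
  nb .##: next=.  (t=0,i=4, bit3=0)
  nb .#.: next=.  (t=0,i=7, bit2=0)
  nb ..#: next=.  (t=0,i=3, bit1=0)
  nb ...: next=#  (t=0,i=1, bit0=1)
  bits 10100001 = 161

161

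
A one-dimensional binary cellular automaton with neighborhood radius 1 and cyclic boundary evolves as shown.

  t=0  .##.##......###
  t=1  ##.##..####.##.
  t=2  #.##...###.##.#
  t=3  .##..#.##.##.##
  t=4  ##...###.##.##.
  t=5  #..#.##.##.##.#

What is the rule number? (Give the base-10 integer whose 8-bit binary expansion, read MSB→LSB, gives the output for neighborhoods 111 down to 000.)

  nb ###: next=#  (t=0,i=13, bit7=1)
  nb ##.: next=.  (t=0,i=2, bit6=0)
  nb #.#: next=#  (t=0,i=0, bit5=1)
  nb #..: next=.  (t=0,i=6, bit4=0)
  nb .##: next=#  (t=0,i=1, bit3=1)
  nb .#.: next=#  (t=3,i=5, bit2=1)
  nb ..#: next=.  (t=0,i=11, bit1=0)
  nb ...: next=#  (t=0,i=7, bit0=1)
  bits 10101101 = 173

173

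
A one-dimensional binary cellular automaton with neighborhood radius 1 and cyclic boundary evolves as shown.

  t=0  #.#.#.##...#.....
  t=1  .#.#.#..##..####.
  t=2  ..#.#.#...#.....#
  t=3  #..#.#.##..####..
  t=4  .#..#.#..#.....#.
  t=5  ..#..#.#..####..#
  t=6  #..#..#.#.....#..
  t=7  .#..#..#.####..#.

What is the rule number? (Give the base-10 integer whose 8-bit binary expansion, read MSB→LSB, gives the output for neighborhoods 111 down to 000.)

49

  ###|.  b7=0 t=1,i=13
  ##.|.  b6=0 t=0,i=7
  #.#|#  b5=1 t=0,i=1
  #..|#  b4=1 t=0,i=8
  .##|.  b3=0 t=0,i=6
  .#.|.  b2=0 t=0,i=0
  ..#|.  b1=0 t=0,i=10
  ...|#  b0=1 t=0,i=9
  bits 00110001 = 49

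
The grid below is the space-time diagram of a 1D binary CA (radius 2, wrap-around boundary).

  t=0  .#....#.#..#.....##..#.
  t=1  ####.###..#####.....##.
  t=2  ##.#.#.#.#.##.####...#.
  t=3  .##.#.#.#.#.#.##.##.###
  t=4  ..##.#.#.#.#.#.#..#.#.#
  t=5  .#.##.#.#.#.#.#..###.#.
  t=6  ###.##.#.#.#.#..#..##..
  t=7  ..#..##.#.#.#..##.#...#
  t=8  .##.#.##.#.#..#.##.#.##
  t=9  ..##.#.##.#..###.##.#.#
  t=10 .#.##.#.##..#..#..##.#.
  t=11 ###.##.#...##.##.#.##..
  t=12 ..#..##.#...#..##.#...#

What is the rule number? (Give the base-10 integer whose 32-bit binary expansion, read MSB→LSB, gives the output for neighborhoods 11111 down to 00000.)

3045961013

  #####|#  b31=1 t=1,i=12
  ####.|.  b30=0 t=1,i=2
  ###.#|#  b29=1 t=1,i=3
  ###..|#  b28=1 t=1,i=7
  ##.##|.  b27=0 t=1,i=4
  ##.#.|#  b26=1 t=2,i=2
  ##..#|.  b25=0 t=0,i=19
  ##...|#  b24=1 t=1,i=15
  #.###|#  b23=1 t=1,i=0
  #.##.|.  b22=0 t=2,i=0
  #.#.#|.  b21=0 t=2,i=3
  #.#..|.  b20=0 t=0,i=8
  #..##|#  b19=1 t=1,i=9
  #..#.|#  b18=1 t=0,i=0
  #...#|.  b17=0 t=2,i=19
  #....|#  b16=1 t=0,i=3
  .####|#  b15=1 t=1,i=1
  .###.|.  b14=0 t=1,i=6
  .##.#|#  b13=1 t=1,i=21
  .##..|.  b12=0 t=0,i=18
  .#.##|#  b11=1 t=2,i=10
  .#.#.|#  b10=1 t=0,i=7
  .#..#|.  b9=0 t=0,i=9
  .#...|#  b8=1 t=0,i=2
  ..###|.  b7=0 t=1,i=10
  ..##.|.  b6=0 t=0,i=17
  ..#.#|#  b5=1 t=0,i=6
  ..#..|#  b4=1 t=0,i=1
  ...##|.  b3=0 t=0,i=16
  ...#.|#  b2=1 t=0,i=5
  ....#|.  b1=0 t=0,i=4
  .....|#  b0=1 t=0,i=14
  bits 10110101100011011010110100110101 = 3045961013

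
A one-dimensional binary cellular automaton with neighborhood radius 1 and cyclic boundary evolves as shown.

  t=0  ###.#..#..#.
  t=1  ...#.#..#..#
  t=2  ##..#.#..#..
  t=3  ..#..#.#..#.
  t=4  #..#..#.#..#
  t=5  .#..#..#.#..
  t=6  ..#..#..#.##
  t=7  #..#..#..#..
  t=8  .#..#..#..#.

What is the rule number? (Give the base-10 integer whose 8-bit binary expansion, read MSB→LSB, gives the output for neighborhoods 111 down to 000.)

49

  ### -> .   bit 7 = 0  t=0,i=1
  ##. -> .   bit 6 = 0  t=0,i=2
  #.# -> #   bit 5 = 1  t=0,i=3
  #.. -> #   bit 4 = 1  t=0,i=5
  .## -> .   bit 3 = 0  t=0,i=0
  .#. -> .   bit 2 = 0  t=0,i=4
  ..# -> .   bit 1 = 0  t=0,i=6
  ... -> #   bit 0 = 1  t=1,i=1
  bits 00110001 = 49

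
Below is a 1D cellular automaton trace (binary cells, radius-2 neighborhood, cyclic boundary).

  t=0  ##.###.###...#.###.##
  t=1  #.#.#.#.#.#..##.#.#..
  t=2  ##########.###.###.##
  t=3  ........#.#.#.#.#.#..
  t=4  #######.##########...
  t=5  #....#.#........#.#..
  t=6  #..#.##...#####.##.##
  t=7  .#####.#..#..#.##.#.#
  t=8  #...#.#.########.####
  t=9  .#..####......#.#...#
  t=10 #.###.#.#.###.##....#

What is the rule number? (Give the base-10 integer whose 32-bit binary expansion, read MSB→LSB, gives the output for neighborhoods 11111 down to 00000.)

1332498163

  ##### -> .   bit 31 = 0  t=2,i=0
  ####. -> #   bit 30 = 1  t=0,i=0
  ###.# -> .   bit 29 = 0  t=0,i=1
  ###.. -> .   bit 28 = 0  t=0,i=9
  ##.## -> #   bit 27 = 1  t=0,i=2
  ##.#. -> #   bit 26 = 1  t=1,i=15
  ##..# -> #   bit 25 = 1  t=6,i=1
  ##... -> #   bit 24 = 1  t=0,i=10
  #.### -> .   bit 23 = 0  t=0,i=3
  #.##. -> #   bit 22 = 1  t=6,i=5
  #.#.# -> #   bit 21 = 1  t=1,i=2
  #.#.. -> .   bit 20 = 0  t=1,i=10
  #..## -> #   bit 19 = 1  t=1,i=12
  #..#. -> #   bit 18 = 1  t=1,i=20
  #...# -> .   bit 17 = 0  t=0,i=11
  #.... -> .   bit 16 = 0  t=3,i=20
  .#### -> .   bit 15 = 0  t=0,i=20
  .###. -> #   bit 14 = 1  t=0,i=4
  .##.# -> .   bit 13 = 0  t=1,i=14
  .##.. -> .   bit 12 = 0  t=6,i=6
  .#.## -> #   bit 11 = 1  t=0,i=14
  .#.#. -> #   bit 10 = 1  t=1,i=1
  .#..# -> #   bit 9 = 1  t=1,i=11
  .#... -> .   bit 8 = 0  t=3,i=19
  ..### -> #   bit 7 = 1  t=4,i=0
  ..##. -> #   bit 6 = 1  t=1,i=13
  ..#.# -> #   bit 5 = 1  t=0,i=13
  ..#.. -> #   bit 4 = 1  t=5,i=0
  ...## -> .   bit 3 = 0  t=4,i=20
  ...#. -> .   bit 2 = 0  t=0,i=12
  ....# -> #   bit 1 = 1  t=3,i=6
  ..... -> #   bit 0 = 1  t=3,i=0
  bits 01001111011011000100111011110011 = 1332498163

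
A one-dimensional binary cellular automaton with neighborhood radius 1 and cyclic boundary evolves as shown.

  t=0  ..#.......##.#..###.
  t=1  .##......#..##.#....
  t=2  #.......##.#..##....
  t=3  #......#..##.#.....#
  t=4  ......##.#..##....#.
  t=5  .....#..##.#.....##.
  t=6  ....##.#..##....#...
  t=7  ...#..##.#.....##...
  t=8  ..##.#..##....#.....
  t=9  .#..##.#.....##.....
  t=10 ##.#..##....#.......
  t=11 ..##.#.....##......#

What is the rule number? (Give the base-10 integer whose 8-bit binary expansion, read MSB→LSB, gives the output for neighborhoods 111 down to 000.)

  [7] ### => .  t=0,i=17
  [6] ##. => .  t=0,i=11
  [5] #.# => #  t=0,i=12
  [4] #.. => .  t=0,i=3
  [3] .## => .  t=0,i=10
  [2] .#. => #  t=0,i=2
  [1] ..# => #  t=0,i=1
  [0] ... => .  t=0,i=0
  bits 00100110 = 38

38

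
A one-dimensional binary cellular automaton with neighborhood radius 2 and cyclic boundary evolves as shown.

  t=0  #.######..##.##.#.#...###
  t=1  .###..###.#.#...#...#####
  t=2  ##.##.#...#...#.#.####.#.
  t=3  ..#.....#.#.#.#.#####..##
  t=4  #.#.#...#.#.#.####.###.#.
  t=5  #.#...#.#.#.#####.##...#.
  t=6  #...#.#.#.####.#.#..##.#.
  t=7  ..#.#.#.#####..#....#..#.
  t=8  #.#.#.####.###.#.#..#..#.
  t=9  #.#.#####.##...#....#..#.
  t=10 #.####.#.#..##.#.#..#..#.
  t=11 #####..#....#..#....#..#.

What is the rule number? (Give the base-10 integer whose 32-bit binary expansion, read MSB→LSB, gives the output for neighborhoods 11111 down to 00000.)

1537444088

  #####|.  b31=0 t=0,i=4
  ####.|#  b30=1 t=0,i=6
  ###.#|.  b29=0 t=0,i=0
  ###..|#  b28=1 t=0,i=7
  ##.##|#  b27=1 t=0,i=1
  ##.#.|.  b26=0 t=0,i=15
  ##..#|#  b25=1 t=0,i=8
  ##...|#  b24=1 t=5,i=20
  #.###|#  b23=1 t=0,i=2
  #.##.|.  b22=0 t=0,i=13
  #.#.#|#  b21=1 t=0,i=16
  #.#..|.  b20=0 t=0,i=18
  #..##|.  b19=0 t=0,i=9
  #..#.|.  b18=0 t=3,i=1
  #...#|#  b17=1 t=0,i=20
  #....|#  b16=1 t=3,i=4
  .####|#  b15=1 t=0,i=3
  .###.|.  b14=0 t=1,i=2
  .##.#|.  b13=0 t=0,i=11
  .##..|.  b12=0 t=3,i=24
  .#.##|#  b11=1 t=2,i=17
  .#.#.|.  b10=0 t=0,i=17
  .#..#|.  b9=0 t=6,i=18
  .#...|.  b8=0 t=0,i=19
  ..###|#  b7=1 t=0,i=22
  ..##.|#  b6=1 t=0,i=10
  ..#.#|#  b5=1 t=2,i=14
  ..#..|#  b4=1 t=1,i=16
  ...##|#  b3=1 t=0,i=21
  ...#.|.  b2=0 t=1,i=15
  ....#|.  b1=0 t=3,i=6
  .....|.  b0=0 t=3,i=5
  bits 01011011101000111000100011111000 = 1537444088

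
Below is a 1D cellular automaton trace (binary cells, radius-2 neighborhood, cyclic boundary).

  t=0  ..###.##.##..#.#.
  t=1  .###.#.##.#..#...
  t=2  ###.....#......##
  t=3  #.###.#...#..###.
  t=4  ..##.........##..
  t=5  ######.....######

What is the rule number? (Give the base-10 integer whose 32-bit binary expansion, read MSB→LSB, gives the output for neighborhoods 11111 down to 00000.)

2575397098

  [31] ##### => #  t=2,i=0
  [30] ####. => .  t=2,i=1
  [29] ###.# => .  t=0,i=4
  [28] ###.. => #  t=2,i=2
  [27] ##.## => #  t=0,i=5
  [26] ##.#. => .  t=1,i=4
  [25] ##..# => .  t=0,i=11
  [24] ##... => #  t=2,i=3
  [23] #.### => #  t=3,i=2
  [22] #.##. => .  t=0,i=6
  [21] #.#.# => .  t=1,i=5
  [20] #.#.. => .  t=0,i=15
  [19] #..## => .  t=3,i=12
  [18] #..#. => .  t=0,i=12
  [17] #...# => .  t=0,i=0
  [16] #.... => #  t=1,i=15
  [15] .#### => .  t=2,i=16
  [14] .###. => #  t=0,i=3
  [13] .##.# => #  t=0,i=7
  [12] .##.. => #  t=0,i=10
  [11] .#.## => .  t=1,i=6
  [10] .#.#. => .  t=0,i=14
  [9] .#..# => .  t=1,i=11
  [8] .#... => .  t=0,i=16
  [7] ..### => #  t=0,i=2
  [6] ..##. => #  t=4,i=2
  [5] ..#.# => #  t=0,i=13
  [4] ..#.. => .  t=1,i=13
  [3] ...## => #  t=0,i=1
  [2] ...#. => .  t=2,i=7
  [1] ....# => #  t=1,i=16
  [0] ..... => .  t=2,i=5
  bits 10011001100000010111000011101010 = 2575397098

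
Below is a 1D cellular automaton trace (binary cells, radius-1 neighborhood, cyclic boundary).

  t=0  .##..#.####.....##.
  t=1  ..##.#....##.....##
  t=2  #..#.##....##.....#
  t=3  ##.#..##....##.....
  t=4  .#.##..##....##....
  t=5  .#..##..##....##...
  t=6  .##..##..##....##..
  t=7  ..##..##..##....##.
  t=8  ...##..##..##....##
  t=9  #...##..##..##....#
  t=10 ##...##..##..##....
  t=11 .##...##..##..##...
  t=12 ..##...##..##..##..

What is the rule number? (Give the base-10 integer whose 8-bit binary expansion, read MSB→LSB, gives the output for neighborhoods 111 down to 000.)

  ###|.  b7=0 t=0,i=8
  ##.|#  b6=1 t=0,i=2
  #.#|.  b5=0 t=0,i=6
  #..|#  b4=1 t=0,i=3
  .##|.  b3=0 t=0,i=1
  .#.|#  b2=1 t=0,i=5
  ..#|.  b1=0 t=0,i=0
  ...|.  b0=0 t=0,i=12
  bits 01010100 = 84

84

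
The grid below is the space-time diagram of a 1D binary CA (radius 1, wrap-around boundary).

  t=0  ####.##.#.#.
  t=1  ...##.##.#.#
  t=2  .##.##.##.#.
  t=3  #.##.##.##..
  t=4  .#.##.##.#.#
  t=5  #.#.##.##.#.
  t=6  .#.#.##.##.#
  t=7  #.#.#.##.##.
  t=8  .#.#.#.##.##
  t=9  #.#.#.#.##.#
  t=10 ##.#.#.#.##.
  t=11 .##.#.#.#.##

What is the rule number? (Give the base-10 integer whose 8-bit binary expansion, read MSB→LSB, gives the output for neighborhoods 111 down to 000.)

  ###|.  b7=0 t=0,i=1
  ##.|#  b6=1 t=0,i=3
  #.#|#  b5=1 t=0,i=4
  #..|.  b4=0 t=1,i=0
  .##|.  b3=0 t=0,i=0
  .#.|.  b2=0 t=0,i=8
  ..#|#  b1=1 t=1,i=2
  ...|#  b0=1 t=1,i=1
  bits 01100011 = 99

99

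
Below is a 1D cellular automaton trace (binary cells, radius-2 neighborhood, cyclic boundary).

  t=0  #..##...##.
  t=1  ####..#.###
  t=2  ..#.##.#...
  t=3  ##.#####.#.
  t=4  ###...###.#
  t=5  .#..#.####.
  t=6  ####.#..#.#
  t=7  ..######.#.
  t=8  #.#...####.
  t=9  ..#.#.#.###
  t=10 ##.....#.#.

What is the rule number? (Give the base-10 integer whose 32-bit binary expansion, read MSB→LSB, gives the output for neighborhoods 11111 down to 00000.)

  nb #####: next=.  (t=1,i=0, bit31=0)
  nb ####.: next=#  (t=1,i=2, bit30=1)
  nb ###.#: next=#  (t=3,i=7, bit29=1)
  nb ###..: next=.  (t=1,i=3, bit28=0)
  nb ##.##: next=#  (t=3,i=2, bit27=1)
  nb ##.#.: next=#  (t=0,i=10, bit26=1)
  nb ##..#: next=#  (t=1,i=4, bit25=1)
  nb ##...: next=.  (t=0,i=5, bit24=0)
  nb #.###: next=.  (t=1,i=8, bit23=0)
  nb #.##.: next=#  (t=2,i=4, bit22=1)
  nb #.#.#: next=.  (t=3,i=9, bit21=0)
  nb #.#..: next=#  (t=0,i=0, bit20=1)
  nb #..##: next=#  (t=0,i=2, bit19=1)
  nb #..#.: next=#  (t=1,i=5, bit18=1)
  nb #...#: next=#  (t=0,i=6, bit17=1)
  nb #....: next=#  (t=2,i=9, bit16=1)
  nb .####: next=.  (t=1,i=9, bit15=0)
  nb .###.: next=#  (t=4,i=7, bit14=1)
  nb .##.#: next=#  (t=0,i=9, bit13=1)
  nb .##..: next=.  (t=0,i=4, bit12=0)
  nb .#.##: next=#  (t=1,i=7, bit11=1)
  nb .#.#.: next=.  (t=8,i=1, bit10=0)
  nb .#..#: next=#  (t=0,i=1, bit9=1)
  nb .#...: next=.  (t=2,i=8, bit8=0)
  nb ..###: next=#  (t=4,i=6, bit7=1)
  nb ..##.: next=#  (t=0,i=3, bit6=1)
  nb ..#.#: next=.  (t=1,i=6, bit5=0)
  nb ..#..: next=#  (t=5,i=1, bit4=1)
  nb ...##: next=.  (t=0,i=7, bit3=0)
  nb ...#.: next=#  (t=2,i=1, bit2=1)
  nb ....#: next=#  (t=2,i=0, bit1=1)
  nb .....: next=.  (t=2,i=10, bit0=0)
  bits 01101110010111110110101011010110 = 1851747030

1851747030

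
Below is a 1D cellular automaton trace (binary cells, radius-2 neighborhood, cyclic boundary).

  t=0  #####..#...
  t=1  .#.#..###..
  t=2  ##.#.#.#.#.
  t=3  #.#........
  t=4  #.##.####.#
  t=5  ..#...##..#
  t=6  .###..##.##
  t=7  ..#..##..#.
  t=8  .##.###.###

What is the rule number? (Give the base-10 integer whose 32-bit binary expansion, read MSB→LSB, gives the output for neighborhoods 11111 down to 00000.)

  ##### -> .   bit 31 = 0  t=0,i=2
  ####. -> #   bit 30 = 1  t=0,i=3
  ###.# -> .   bit 29 = 0  t=4,i=8
  ###.. -> .   bit 28 = 0  t=0,i=4
  ##.## -> .   bit 27 = 0  t=4,i=1
  ##.#. -> #   bit 26 = 1  t=2,i=2
  ##..# -> .   bit 25 = 0  t=0,i=5
  ##... -> #   bit 24 = 1  t=1,i=9
  #.### -> .   bit 23 = 0  t=4,i=5
  #.##. -> #   bit 22 = 1  t=2,i=0
  #.#.# -> .   bit 21 = 0  t=2,i=3
  #.#.. -> #   bit 20 = 1  t=1,i=3
  #..## -> #   bit 19 = 1  t=1,i=5
  #..#. -> #   bit 18 = 1  t=0,i=6
  #...# -> .   bit 17 = 0  t=0,i=9
  #.... -> .   bit 16 = 0  t=3,i=4
  .#### -> #   bit 15 = 1  t=0,i=1
  .###. -> #   bit 14 = 1  t=1,i=7
  .##.# -> .   bit 13 = 0  t=2,i=1
  .##.. -> #   bit 12 = 1  t=5,i=7
  .#.## -> .   bit 11 = 0  t=2,i=10
  .#.#. -> .   bit 10 = 0  t=1,i=2
  .#..# -> .   bit 9 = 0  t=1,i=4
  .#... -> #   bit 8 = 1  t=0,i=8
  ..### -> .   bit 7 = 0  t=0,i=0
  ..##. -> #   bit 6 = 1  t=5,i=6
  ..#.# -> #   bit 5 = 1  t=1,i=1
  ..#.. -> #   bit 4 = 1  t=0,i=7
  ...## -> .   bit 3 = 0  t=0,i=10
  ...#. -> #   bit 2 = 1  t=1,i=0
  ....# -> .   bit 1 = 0  t=3,i=9
  ..... -> #   bit 0 = 1  t=3,i=5
  bits 01000101010111001101000101110101 = 1163710837

1163710837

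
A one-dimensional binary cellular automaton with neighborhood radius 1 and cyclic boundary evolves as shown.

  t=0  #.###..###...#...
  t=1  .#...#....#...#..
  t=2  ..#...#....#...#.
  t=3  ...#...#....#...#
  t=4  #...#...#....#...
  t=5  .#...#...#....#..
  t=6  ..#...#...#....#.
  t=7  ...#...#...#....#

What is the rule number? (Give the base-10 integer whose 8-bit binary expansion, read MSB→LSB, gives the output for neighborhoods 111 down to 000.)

  [7] ### => .  t=0,i=3
  [6] ##. => .  t=0,i=4
  [5] #.# => #  t=0,i=1
  [4] #.. => #  t=0,i=5
  [3] .## => .  t=0,i=2
  [2] .#. => .  t=0,i=0
  [1] ..# => .  t=0,i=6
  [0] ... => .  t=0,i=11
  bits 00110000 = 48

48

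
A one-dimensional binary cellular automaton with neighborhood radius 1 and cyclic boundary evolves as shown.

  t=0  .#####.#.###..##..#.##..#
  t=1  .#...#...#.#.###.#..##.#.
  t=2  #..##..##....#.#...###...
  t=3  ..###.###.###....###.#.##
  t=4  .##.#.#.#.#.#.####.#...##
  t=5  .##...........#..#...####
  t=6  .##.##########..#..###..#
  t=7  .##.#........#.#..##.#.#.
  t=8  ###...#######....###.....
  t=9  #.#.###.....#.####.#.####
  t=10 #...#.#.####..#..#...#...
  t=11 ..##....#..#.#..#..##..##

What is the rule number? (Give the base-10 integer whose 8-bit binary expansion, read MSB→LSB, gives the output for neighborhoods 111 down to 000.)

  ### -> .   bit 7 = 0  t=0,i=2
  ##. -> #   bit 6 = 1  t=0,i=5
  #.# -> .   bit 5 = 0  t=0,i=0
  #.. -> .   bit 4 = 0  t=0,i=12
  .## -> #   bit 3 = 1  t=0,i=1
  .#. -> .   bit 2 = 0  t=0,i=7
  ..# -> #   bit 1 = 1  t=0,i=13
  ... -> #   bit 0 = 1  t=1,i=3
  bits 01001011 = 75

75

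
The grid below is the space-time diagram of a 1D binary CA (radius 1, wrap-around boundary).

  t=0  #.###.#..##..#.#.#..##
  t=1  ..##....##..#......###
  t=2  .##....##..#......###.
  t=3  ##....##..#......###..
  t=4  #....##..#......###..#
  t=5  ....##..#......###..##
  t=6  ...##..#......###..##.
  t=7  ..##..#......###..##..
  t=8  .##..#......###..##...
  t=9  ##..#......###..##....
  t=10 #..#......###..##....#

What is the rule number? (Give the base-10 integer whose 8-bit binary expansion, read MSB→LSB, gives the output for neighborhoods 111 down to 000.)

138

  ###|#  b7=1 t=0,i=3
  ##.|.  b6=0 t=0,i=0
  #.#|.  b5=0 t=0,i=1
  #..|.  b4=0 t=0,i=7
  .##|#  b3=1 t=0,i=2
  .#.|.  b2=0 t=0,i=6
  ..#|#  b1=1 t=0,i=8
  ...|.  b0=0 t=1,i=5
  bits 10001010 = 138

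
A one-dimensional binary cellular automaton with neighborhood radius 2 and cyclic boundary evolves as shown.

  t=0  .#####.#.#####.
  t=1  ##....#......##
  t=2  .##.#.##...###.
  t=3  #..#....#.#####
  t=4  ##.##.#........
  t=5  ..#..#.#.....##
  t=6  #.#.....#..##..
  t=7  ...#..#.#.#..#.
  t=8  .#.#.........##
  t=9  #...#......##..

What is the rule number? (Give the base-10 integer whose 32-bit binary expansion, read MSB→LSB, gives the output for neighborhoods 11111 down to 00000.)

520634778

  [31] ##### => .  t=0,i=3
  [30] ####. => .  t=0,i=4
  [29] ###.# => .  t=0,i=5
  [28] ###.. => #  t=0,i=13
  [27] ##.## => #  t=4,i=2
  [26] ##.#. => #  t=0,i=6
  [25] ##..# => #  t=0,i=14
  [24] ##... => #  t=1,i=2
  [23] #.### => .  t=0,i=9
  [22] #.##. => .  t=2,i=6
  [21] #.#.# => .  t=0,i=7
  [20] #.#.. => .  t=4,i=6
  [19] #..## => #  t=0,i=0
  [18] #..#. => .  t=3,i=2
  [17] #...# => .  t=2,i=9
  [16] #.... => .  t=1,i=3
  [15] .#### => .  t=0,i=2
  [14] .###. => #  t=2,i=12
  [13] .##.# => .  t=2,i=2
  [12] .##.. => .  t=2,i=7
  [11] .#.## => .  t=0,i=8
  [10] .#.#. => .  t=5,i=6
  [9] .#..# => .  t=5,i=3
  [8] .#... => #  t=1,i=7
  [7] ..### => #  t=0,i=1
  [6] ..##. => .  t=2,i=1
  [5] ..#.# => .  t=3,i=8
  [4] ..#.. => #  t=1,i=6
  [3] ...## => #  t=1,i=12
  [2] ...#. => .  t=1,i=5
  [1] ....# => #  t=1,i=4
  [0] ..... => .  t=1,i=9
  bits 00011111000010000100000110011010 = 520634778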